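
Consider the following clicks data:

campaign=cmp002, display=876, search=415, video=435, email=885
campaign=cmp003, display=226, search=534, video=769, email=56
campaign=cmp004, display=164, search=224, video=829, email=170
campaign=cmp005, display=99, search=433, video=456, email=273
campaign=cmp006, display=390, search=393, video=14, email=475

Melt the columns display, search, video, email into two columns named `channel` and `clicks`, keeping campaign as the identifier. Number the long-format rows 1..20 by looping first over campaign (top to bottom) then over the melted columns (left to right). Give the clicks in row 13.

99

20 rows total (5 × 4). Row 13: index ⌊(13-1)/4⌋ = 3 into campaign → cmp005; (13-1) mod 4 = 0 into the melted columns → display.
So row 13 is (cmp005, display, 99); clicks = 99.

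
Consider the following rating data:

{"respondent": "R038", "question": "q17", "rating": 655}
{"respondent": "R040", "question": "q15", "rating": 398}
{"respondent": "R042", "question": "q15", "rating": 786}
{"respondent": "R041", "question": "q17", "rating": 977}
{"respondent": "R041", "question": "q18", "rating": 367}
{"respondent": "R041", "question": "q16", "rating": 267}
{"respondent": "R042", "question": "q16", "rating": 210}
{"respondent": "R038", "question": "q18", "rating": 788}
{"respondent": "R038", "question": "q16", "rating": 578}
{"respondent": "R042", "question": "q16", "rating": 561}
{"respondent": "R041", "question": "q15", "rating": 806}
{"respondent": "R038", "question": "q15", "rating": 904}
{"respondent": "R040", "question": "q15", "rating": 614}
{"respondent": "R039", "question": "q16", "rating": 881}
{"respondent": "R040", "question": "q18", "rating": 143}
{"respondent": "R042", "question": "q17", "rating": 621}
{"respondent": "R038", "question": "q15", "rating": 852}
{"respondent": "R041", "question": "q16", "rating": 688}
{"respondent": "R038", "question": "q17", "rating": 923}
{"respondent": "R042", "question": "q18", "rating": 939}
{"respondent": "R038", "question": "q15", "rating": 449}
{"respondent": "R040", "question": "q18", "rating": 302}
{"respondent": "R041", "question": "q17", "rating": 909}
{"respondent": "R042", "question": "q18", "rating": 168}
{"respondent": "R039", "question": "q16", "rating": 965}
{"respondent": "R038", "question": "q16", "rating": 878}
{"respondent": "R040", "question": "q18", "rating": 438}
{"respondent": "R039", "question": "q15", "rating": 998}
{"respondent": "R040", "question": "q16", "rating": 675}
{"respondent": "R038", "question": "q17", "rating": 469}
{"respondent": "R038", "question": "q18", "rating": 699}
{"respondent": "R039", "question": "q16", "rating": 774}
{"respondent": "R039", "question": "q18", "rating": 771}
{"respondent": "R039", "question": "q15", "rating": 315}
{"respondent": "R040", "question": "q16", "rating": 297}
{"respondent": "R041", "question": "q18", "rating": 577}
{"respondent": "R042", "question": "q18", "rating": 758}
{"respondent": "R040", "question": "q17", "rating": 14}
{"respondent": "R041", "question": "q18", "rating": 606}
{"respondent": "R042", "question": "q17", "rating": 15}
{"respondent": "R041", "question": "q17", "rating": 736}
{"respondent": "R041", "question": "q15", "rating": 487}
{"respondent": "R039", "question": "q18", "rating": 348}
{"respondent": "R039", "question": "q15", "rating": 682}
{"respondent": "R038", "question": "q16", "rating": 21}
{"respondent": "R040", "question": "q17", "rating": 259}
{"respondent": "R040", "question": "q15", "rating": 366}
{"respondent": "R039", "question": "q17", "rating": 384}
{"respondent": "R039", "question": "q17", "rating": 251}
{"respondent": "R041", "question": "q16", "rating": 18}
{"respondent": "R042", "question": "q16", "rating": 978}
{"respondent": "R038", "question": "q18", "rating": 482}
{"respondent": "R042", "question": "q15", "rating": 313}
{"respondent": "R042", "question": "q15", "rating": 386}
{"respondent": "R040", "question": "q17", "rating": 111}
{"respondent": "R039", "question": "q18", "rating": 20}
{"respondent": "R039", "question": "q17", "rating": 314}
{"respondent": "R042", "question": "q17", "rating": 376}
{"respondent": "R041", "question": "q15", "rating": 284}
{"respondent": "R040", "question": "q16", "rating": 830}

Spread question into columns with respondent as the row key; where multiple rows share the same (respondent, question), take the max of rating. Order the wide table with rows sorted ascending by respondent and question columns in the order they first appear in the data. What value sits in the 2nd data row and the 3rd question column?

With rows sorted ascending by respondent, row 2 is respondent=R039. question columns in first-appearance order: q17, q15, q18, q16; column 3 is q18.
Long rows with respondent=R039, question=q18: max(771, 348, 20) = 771.

771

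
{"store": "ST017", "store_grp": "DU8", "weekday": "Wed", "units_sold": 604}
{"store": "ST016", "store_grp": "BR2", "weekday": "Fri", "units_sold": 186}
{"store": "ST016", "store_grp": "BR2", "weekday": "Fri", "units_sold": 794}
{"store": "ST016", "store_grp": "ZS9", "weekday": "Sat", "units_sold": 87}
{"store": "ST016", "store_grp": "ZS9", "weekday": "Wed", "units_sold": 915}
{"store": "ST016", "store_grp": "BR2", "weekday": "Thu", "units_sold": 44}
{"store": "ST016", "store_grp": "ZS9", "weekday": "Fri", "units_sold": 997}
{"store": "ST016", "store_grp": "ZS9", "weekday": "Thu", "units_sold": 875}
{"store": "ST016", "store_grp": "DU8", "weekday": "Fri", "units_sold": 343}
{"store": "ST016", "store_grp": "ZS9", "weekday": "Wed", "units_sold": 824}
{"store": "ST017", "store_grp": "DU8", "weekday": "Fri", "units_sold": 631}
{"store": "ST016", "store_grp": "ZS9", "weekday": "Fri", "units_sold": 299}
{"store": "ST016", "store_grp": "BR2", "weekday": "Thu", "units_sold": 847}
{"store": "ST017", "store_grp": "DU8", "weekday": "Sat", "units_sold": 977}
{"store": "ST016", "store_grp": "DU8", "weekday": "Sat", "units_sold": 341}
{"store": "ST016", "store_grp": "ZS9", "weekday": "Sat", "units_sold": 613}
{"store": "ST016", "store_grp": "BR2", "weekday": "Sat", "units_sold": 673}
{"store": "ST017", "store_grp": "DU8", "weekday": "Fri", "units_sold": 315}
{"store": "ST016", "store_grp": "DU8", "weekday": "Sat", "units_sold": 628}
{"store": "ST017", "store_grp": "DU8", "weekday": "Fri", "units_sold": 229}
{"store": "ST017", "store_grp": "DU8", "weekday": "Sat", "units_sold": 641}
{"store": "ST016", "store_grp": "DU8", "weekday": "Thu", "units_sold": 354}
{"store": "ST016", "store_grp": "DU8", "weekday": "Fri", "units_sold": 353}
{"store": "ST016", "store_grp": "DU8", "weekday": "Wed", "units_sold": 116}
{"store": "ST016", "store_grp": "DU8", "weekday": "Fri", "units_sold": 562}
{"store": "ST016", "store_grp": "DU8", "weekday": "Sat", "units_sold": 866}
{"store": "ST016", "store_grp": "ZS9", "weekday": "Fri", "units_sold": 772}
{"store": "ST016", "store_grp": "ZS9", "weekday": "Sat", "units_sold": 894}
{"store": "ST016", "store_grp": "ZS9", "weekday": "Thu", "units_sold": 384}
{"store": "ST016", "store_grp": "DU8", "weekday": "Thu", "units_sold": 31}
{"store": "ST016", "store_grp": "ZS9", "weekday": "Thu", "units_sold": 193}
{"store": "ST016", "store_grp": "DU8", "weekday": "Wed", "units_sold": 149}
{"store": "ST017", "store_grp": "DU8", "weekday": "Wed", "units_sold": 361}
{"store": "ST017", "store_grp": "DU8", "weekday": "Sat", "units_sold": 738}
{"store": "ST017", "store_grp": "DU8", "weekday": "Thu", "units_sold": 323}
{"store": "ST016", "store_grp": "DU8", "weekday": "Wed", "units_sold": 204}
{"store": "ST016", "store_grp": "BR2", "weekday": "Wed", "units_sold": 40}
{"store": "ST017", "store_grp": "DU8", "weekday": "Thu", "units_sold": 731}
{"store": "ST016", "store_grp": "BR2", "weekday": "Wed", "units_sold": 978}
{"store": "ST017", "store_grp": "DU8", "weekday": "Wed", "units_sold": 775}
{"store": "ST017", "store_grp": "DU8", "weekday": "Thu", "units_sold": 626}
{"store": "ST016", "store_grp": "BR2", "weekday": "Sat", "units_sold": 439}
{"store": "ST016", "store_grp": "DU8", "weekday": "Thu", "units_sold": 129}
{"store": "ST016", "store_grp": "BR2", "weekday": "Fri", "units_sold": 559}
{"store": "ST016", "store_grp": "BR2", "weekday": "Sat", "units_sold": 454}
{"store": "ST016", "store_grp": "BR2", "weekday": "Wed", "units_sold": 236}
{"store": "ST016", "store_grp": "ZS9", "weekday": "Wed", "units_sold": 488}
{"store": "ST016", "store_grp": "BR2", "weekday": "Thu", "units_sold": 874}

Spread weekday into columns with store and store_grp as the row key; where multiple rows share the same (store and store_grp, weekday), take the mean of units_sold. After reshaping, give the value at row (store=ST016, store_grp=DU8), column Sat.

611.67

Rows with store=ST016, store_grp=DU8 and weekday=Sat: units_sold values are 341, 628, 866.
(341 + 628 + 866) / 3 = 611.67.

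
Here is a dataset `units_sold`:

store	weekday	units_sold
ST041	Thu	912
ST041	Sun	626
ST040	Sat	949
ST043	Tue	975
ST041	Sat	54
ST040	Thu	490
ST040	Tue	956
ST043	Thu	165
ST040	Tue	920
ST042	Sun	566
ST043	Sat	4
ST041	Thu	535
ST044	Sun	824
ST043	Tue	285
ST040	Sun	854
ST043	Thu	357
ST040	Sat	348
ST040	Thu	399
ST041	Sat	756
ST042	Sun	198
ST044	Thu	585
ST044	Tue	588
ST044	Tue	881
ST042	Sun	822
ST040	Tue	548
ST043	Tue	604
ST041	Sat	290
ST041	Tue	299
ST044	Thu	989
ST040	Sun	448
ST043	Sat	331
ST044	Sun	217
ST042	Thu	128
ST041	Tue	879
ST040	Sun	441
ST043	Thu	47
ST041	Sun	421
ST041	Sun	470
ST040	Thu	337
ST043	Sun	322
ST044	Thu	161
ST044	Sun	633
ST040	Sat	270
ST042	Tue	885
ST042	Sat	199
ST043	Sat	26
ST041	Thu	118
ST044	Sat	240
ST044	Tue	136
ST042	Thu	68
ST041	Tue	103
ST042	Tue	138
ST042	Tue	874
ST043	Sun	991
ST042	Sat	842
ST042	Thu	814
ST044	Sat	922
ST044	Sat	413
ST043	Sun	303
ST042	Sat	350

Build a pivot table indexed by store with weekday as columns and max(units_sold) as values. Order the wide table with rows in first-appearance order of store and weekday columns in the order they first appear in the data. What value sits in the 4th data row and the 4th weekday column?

With rows in first-appearance order of store, row 4 is store=ST042. weekday columns in first-appearance order: Thu, Sun, Sat, Tue; column 4 is Tue.
Long rows with store=ST042, weekday=Tue: max(885, 138, 874) = 885.

885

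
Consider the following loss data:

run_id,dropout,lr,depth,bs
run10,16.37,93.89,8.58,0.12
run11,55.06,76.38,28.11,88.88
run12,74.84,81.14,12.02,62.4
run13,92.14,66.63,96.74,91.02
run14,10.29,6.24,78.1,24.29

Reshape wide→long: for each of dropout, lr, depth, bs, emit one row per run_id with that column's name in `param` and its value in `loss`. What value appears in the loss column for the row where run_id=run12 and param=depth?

Unpivoting turns each (run_id, wide-column) pair into one long row.
The wide cell at row run12, column depth holds 12.02, so the long row (run12, depth) has loss=12.02.

12.02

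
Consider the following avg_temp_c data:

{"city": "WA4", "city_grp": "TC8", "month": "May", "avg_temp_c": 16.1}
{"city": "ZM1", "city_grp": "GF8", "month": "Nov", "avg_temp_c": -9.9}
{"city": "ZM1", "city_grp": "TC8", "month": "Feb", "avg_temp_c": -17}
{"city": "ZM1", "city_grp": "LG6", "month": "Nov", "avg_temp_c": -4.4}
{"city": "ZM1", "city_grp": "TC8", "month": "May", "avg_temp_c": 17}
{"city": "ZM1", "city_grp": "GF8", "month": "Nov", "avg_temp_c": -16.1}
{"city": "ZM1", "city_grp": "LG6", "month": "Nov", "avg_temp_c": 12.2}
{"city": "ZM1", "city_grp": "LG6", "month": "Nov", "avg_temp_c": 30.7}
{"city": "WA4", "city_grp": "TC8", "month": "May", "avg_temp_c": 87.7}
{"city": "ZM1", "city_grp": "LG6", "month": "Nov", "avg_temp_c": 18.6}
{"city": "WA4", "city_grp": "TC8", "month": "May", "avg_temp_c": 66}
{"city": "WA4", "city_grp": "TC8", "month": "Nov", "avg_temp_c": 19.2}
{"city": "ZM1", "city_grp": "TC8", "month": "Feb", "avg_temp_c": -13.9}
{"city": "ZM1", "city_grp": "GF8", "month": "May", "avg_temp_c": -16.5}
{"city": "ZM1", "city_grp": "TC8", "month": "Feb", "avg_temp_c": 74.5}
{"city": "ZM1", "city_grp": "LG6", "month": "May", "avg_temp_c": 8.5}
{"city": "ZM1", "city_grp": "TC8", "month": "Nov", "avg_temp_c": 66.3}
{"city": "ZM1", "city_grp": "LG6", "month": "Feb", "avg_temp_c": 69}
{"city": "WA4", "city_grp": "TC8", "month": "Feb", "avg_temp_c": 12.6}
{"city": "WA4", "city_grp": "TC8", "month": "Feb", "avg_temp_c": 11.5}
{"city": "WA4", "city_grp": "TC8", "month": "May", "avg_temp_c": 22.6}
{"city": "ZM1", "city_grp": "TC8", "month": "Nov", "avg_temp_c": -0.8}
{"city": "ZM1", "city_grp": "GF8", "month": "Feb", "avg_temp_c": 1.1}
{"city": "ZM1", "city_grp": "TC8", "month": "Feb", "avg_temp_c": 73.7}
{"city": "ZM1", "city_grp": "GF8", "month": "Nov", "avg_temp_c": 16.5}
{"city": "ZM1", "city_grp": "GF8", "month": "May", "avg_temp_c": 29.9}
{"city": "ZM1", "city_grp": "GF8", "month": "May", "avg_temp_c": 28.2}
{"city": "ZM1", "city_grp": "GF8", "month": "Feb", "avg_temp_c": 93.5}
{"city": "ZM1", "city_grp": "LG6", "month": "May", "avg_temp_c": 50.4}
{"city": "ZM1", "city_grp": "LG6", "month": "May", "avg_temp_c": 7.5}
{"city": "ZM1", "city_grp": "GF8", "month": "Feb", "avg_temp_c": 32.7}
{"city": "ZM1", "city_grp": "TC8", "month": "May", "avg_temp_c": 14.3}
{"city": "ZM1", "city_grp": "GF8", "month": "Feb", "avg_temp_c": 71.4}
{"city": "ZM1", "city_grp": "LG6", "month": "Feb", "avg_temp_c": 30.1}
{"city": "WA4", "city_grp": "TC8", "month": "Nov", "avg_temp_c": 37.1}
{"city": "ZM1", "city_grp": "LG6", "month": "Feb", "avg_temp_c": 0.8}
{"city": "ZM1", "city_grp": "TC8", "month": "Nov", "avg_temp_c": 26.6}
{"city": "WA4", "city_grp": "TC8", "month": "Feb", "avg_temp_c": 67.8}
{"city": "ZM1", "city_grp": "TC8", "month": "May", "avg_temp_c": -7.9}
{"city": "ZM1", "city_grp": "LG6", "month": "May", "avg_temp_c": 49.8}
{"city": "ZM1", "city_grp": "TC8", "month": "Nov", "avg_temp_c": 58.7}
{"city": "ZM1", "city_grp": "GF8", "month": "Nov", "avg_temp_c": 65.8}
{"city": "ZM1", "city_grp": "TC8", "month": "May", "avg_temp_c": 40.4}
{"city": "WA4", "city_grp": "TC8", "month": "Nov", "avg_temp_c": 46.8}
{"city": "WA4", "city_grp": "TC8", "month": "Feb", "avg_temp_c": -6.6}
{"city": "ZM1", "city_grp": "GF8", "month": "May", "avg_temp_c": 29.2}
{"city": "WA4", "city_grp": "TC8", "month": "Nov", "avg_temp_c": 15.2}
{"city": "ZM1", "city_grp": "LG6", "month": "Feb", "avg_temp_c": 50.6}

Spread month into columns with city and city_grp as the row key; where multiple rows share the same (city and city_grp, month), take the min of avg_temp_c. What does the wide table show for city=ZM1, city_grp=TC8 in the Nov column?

-0.8

Rows with city=ZM1, city_grp=TC8 and month=Nov: avg_temp_c values are 66.3, -0.8, 26.6, 58.7.
min(66.3, -0.8, 26.6, 58.7) = -0.8.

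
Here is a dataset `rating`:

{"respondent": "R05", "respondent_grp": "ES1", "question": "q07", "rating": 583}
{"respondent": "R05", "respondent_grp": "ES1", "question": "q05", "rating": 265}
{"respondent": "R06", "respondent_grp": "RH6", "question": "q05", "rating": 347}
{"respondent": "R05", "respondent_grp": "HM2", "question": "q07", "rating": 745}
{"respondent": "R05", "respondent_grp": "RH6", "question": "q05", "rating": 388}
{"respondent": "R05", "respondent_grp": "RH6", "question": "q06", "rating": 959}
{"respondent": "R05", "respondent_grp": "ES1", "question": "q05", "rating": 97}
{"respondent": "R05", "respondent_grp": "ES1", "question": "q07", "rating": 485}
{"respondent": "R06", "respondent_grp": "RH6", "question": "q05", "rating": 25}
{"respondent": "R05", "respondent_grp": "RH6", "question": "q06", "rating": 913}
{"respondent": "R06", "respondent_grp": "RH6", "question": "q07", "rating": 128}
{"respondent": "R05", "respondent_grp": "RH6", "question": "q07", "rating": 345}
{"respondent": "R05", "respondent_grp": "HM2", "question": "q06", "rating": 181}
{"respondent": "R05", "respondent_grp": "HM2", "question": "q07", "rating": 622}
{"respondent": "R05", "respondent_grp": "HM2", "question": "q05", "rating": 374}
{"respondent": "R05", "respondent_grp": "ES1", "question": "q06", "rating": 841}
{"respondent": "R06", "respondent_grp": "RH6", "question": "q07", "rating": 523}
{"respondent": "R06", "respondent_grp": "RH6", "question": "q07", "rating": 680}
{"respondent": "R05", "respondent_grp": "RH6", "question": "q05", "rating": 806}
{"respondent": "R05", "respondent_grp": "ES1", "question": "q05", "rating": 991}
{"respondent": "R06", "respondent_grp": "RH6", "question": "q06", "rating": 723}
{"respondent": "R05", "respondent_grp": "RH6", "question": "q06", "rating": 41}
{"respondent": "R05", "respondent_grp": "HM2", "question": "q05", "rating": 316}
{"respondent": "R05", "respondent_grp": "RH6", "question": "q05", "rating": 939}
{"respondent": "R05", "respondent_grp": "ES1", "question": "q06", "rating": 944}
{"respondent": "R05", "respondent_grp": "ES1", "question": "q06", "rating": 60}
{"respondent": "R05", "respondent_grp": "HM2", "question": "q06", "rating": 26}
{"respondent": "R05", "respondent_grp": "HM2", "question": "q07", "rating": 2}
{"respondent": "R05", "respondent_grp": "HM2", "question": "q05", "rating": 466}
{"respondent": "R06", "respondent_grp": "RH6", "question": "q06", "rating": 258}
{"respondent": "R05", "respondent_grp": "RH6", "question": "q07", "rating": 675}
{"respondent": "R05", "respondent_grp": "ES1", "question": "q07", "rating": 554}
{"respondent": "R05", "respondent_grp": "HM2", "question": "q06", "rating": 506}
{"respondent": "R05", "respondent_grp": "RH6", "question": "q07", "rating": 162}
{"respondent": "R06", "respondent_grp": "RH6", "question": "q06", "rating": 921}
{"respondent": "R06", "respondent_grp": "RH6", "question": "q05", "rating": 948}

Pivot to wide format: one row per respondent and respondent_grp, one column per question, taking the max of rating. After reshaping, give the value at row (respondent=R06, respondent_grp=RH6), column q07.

680

Rows with respondent=R06, respondent_grp=RH6 and question=q07: rating values are 128, 523, 680.
max(128, 523, 680) = 680.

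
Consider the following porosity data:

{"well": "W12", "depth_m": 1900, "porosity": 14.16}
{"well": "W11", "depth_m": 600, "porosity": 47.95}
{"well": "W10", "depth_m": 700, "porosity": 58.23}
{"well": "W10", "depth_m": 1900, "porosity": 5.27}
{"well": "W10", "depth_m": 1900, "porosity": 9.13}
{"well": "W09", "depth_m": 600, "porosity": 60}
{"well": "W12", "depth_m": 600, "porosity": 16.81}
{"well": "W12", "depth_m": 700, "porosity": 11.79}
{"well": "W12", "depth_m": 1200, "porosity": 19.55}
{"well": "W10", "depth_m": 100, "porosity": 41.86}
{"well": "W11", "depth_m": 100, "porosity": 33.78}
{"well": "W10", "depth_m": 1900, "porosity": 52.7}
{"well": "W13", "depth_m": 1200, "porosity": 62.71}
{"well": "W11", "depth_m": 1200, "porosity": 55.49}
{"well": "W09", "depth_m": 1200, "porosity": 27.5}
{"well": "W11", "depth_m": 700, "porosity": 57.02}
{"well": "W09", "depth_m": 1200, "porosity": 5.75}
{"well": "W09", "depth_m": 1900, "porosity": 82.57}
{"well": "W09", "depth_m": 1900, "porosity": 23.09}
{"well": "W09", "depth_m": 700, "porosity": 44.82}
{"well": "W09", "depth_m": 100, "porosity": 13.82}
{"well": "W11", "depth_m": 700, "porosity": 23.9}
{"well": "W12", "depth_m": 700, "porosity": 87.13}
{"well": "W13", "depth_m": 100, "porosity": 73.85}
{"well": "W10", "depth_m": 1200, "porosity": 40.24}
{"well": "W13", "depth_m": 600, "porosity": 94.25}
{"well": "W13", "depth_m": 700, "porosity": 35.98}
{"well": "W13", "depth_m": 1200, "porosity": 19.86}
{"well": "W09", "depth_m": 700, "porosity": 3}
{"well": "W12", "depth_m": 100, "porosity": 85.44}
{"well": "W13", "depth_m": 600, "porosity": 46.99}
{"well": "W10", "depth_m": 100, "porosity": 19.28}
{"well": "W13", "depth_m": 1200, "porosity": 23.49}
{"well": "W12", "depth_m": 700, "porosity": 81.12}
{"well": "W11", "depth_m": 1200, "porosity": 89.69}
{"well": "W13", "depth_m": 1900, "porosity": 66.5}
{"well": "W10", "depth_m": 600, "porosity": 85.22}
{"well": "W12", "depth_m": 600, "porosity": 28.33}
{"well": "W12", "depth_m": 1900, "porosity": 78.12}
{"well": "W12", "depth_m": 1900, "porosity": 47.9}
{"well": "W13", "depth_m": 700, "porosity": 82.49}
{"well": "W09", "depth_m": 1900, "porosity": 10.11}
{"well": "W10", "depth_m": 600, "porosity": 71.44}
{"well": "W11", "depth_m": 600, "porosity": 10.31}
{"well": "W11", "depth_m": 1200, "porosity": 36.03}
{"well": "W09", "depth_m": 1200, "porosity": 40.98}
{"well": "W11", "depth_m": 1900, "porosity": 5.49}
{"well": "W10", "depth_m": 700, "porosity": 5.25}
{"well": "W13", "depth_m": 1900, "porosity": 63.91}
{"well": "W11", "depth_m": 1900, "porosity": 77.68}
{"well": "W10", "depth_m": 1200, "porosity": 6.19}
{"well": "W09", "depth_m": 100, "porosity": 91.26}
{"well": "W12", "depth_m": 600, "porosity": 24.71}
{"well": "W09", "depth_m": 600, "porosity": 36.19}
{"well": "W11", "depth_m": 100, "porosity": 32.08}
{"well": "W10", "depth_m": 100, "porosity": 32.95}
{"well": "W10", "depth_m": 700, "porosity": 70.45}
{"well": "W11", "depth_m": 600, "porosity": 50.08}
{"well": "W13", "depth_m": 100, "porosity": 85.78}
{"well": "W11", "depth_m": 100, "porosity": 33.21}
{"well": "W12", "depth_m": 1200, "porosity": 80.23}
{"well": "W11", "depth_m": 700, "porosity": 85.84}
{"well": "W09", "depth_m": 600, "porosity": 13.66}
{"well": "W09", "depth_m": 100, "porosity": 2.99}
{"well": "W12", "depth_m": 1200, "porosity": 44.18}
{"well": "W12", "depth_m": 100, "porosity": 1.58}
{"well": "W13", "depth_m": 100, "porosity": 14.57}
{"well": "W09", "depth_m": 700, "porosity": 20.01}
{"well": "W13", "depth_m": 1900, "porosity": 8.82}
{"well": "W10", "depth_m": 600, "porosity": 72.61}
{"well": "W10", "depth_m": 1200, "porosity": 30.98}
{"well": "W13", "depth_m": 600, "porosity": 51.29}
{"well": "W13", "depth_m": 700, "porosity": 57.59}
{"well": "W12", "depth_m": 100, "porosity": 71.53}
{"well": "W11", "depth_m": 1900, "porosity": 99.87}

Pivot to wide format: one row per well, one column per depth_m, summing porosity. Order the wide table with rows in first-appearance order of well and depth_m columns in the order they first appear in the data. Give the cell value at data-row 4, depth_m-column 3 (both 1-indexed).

67.83

With rows in first-appearance order of well, row 4 is well=W09. depth_m columns in first-appearance order: 1900, 600, 700, 1200, 100; column 3 is 700.
Long rows with well=W09, depth_m=700: 44.82 + 3 + 20.01 = 67.83.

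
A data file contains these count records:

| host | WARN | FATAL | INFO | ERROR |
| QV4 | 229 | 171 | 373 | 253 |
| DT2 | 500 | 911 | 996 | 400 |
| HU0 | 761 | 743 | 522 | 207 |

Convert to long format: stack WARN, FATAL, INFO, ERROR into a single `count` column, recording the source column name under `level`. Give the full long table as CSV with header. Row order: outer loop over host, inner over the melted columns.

host,level,count
QV4,WARN,229
QV4,FATAL,171
QV4,INFO,373
QV4,ERROR,253
DT2,WARN,500
DT2,FATAL,911
DT2,INFO,996
DT2,ERROR,400
HU0,WARN,761
HU0,FATAL,743
HU0,INFO,522
HU0,ERROR,207

Each (host, column) pair becomes one row: 3 × 4 = 12 rows.
For example, (QV4, WARN) → count=229.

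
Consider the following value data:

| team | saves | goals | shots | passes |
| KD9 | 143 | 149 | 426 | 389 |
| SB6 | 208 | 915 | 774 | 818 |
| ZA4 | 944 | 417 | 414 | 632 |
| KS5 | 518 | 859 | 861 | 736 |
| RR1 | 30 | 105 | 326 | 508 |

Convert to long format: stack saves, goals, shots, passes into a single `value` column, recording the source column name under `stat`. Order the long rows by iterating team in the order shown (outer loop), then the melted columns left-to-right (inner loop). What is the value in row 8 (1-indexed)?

818

20 rows total (5 × 4). Row 8: index ⌊(8-1)/4⌋ = 1 into team → SB6; (8-1) mod 4 = 3 into the melted columns → passes.
So row 8 is (SB6, passes, 818); value = 818.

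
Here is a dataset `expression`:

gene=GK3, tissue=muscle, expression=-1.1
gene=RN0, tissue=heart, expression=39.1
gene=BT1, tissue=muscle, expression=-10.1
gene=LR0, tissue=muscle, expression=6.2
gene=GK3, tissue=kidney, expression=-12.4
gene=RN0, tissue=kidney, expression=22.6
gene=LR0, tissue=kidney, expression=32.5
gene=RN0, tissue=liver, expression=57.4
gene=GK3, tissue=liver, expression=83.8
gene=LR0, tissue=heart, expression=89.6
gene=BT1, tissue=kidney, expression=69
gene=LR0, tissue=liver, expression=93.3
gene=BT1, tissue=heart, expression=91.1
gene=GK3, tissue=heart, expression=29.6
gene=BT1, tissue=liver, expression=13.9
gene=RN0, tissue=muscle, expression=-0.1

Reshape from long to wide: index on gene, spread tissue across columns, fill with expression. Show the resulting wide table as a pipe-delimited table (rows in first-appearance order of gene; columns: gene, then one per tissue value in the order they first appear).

| gene | muscle | heart | kidney | liver |
| GK3 | -1.1 | 29.6 | -12.4 | 83.8 |
| RN0 | -0.1 | 39.1 | 22.6 | 57.4 |
| BT1 | -10.1 | 91.1 | 69 | 13.9 |
| LR0 | 6.2 | 89.6 | 32.5 | 93.3 |

Columns: gene plus the 4 distinct tissue values (muscle, heart, kidney, liver).
For example, row GK3 column muscle takes expression=-1.1 from the long row (GK3, muscle).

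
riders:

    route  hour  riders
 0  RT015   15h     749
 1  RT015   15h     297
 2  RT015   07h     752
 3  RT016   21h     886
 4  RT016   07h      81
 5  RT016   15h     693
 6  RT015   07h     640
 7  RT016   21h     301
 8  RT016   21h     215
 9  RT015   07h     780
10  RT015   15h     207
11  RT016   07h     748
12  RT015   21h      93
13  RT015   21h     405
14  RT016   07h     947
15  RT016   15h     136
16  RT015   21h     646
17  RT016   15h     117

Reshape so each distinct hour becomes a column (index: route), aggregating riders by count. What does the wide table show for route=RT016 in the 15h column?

3

Rows with route=RT016 and hour=15h: riders values are 693, 136, 117.
3 rows match — count = 3.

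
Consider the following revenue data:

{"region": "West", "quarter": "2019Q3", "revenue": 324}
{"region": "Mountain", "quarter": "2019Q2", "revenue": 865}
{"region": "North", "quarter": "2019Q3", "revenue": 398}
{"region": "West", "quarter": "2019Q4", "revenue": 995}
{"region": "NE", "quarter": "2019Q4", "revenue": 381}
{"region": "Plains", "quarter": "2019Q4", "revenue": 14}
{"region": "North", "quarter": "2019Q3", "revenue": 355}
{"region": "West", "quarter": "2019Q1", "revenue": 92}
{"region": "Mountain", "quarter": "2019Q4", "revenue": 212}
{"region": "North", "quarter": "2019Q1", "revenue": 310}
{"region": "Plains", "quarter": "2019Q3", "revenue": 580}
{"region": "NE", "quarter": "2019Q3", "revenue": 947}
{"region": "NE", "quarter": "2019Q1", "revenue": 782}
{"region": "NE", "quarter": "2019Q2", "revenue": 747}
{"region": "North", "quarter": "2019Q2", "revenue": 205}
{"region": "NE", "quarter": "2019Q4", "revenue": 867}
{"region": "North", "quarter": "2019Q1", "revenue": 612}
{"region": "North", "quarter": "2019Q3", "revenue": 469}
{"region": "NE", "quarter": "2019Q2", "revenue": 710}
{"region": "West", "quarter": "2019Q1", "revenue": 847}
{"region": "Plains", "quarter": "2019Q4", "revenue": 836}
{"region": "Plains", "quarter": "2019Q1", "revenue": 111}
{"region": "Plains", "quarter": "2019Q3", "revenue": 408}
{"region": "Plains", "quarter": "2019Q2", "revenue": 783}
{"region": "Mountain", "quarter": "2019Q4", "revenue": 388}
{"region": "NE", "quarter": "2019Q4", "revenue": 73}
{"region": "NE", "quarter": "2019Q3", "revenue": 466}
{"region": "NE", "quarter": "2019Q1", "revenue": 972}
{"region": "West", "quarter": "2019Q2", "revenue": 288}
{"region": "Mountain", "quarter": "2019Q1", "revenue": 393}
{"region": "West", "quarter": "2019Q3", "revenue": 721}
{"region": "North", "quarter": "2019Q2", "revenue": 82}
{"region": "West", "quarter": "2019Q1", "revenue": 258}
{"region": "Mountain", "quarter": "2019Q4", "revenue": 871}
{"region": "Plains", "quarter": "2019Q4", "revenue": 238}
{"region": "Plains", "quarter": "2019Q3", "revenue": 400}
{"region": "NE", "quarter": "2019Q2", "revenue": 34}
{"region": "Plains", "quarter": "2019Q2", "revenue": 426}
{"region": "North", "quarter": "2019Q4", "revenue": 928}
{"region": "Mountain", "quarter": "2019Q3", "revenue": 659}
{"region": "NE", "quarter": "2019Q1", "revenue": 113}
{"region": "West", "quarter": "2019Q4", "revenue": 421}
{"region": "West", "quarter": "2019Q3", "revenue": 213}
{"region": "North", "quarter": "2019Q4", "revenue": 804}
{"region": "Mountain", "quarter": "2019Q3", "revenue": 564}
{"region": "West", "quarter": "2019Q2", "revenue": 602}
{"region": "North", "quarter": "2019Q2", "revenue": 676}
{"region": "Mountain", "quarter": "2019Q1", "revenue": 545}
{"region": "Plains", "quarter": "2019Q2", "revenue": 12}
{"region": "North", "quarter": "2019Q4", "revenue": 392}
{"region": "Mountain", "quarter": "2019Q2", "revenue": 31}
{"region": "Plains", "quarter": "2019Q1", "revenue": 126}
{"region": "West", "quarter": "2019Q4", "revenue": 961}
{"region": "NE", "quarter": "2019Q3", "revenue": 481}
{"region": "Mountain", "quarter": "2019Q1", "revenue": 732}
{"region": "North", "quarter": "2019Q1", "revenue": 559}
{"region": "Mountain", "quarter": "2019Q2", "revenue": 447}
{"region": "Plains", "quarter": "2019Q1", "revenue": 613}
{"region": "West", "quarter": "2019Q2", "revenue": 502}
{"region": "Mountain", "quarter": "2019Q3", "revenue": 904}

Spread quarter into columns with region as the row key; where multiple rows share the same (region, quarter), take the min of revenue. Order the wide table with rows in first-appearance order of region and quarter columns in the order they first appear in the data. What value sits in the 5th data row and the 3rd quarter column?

14

With rows in first-appearance order of region, row 5 is region=Plains. quarter columns in first-appearance order: 2019Q3, 2019Q2, 2019Q4, 2019Q1; column 3 is 2019Q4.
Long rows with region=Plains, quarter=2019Q4: min(14, 836, 238) = 14.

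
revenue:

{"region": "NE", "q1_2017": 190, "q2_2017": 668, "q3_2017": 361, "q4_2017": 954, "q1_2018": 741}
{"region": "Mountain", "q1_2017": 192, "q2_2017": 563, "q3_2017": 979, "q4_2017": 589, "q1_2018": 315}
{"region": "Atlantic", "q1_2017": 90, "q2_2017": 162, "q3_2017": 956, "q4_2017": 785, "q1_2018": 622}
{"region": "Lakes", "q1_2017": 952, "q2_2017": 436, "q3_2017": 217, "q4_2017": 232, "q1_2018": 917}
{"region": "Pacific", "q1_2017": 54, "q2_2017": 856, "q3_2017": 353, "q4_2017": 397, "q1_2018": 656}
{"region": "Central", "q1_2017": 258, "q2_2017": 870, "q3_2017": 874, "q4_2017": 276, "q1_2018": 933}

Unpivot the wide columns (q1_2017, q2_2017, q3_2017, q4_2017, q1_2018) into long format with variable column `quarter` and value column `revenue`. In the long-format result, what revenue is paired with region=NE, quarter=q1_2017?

190

Unpivoting turns each (region, wide-column) pair into one long row.
The wide cell at row NE, column q1_2017 holds 190, so the long row (NE, q1_2017) has revenue=190.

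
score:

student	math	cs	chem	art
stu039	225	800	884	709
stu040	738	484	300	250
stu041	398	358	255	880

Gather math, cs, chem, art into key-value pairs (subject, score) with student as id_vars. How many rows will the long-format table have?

12

3 student values × 4 melted columns = 12 rows.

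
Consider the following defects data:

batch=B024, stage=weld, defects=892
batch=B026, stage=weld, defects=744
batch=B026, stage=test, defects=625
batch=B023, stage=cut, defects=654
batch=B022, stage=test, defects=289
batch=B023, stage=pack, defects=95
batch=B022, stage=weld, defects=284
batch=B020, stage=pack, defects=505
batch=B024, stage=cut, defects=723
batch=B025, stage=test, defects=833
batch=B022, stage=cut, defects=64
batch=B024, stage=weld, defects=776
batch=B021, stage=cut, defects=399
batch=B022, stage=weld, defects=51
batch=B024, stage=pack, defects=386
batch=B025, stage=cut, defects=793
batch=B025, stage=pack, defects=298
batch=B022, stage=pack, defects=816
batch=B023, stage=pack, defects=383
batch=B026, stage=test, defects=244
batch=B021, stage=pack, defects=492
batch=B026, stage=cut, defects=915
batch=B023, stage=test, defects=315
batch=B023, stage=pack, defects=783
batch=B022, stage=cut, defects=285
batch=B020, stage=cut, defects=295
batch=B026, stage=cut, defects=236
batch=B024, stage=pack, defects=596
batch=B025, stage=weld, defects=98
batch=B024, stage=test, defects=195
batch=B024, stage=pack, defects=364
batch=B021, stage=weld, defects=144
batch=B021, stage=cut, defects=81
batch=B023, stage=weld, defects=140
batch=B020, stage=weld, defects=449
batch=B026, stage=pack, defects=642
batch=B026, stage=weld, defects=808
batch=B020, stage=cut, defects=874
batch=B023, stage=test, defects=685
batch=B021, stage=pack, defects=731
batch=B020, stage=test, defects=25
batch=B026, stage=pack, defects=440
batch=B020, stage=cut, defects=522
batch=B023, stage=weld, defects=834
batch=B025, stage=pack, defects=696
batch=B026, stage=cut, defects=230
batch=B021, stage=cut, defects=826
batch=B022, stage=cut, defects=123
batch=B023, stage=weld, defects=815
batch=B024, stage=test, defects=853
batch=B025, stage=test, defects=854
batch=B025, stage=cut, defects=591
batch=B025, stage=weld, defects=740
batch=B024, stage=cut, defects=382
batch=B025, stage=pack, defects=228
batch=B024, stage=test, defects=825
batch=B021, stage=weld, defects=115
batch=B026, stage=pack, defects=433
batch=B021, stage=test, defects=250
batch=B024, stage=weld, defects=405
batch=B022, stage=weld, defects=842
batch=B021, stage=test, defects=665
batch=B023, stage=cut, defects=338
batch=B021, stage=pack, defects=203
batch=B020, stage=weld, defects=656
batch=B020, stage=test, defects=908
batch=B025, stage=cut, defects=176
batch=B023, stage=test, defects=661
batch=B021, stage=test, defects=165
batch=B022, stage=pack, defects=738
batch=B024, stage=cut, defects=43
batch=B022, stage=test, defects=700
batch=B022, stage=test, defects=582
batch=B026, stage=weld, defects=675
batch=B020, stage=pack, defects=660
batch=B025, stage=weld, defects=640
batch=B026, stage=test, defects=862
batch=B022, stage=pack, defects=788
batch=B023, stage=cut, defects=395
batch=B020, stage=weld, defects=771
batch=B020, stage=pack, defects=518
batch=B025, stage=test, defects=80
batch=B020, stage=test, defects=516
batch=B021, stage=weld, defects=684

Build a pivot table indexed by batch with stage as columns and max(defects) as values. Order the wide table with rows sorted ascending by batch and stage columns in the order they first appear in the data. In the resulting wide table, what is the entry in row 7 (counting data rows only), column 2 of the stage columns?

With rows sorted ascending by batch, row 7 is batch=B026. stage columns in first-appearance order: weld, test, cut, pack; column 2 is test.
Long rows with batch=B026, stage=test: max(625, 244, 862) = 862.

862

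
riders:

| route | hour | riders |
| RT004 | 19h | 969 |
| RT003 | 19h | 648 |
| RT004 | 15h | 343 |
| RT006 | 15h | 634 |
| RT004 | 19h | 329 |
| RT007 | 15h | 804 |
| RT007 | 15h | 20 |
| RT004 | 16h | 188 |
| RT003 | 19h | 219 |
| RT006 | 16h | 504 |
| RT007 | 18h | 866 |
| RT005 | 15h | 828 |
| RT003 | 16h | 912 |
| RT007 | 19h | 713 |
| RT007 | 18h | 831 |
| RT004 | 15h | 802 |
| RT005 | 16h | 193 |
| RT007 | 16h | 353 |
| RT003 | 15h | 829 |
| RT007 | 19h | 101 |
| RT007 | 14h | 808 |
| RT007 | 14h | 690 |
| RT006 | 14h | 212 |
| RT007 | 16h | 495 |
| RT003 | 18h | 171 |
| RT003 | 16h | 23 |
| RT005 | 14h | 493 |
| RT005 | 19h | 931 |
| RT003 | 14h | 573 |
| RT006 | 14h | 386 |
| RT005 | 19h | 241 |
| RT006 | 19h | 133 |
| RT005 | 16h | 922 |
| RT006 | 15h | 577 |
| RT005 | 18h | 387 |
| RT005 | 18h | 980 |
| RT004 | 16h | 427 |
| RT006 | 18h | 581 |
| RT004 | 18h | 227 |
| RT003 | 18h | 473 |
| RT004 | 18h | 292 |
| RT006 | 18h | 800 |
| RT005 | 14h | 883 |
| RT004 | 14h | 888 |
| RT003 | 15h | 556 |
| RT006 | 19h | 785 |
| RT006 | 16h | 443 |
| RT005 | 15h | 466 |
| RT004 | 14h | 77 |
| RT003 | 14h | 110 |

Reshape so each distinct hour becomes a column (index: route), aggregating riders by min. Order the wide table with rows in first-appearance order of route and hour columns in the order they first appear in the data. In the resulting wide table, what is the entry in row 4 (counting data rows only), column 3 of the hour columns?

With rows in first-appearance order of route, row 4 is route=RT007. hour columns in first-appearance order: 19h, 15h, 16h, 18h, 14h; column 3 is 16h.
Long rows with route=RT007, hour=16h: min(353, 495) = 353.

353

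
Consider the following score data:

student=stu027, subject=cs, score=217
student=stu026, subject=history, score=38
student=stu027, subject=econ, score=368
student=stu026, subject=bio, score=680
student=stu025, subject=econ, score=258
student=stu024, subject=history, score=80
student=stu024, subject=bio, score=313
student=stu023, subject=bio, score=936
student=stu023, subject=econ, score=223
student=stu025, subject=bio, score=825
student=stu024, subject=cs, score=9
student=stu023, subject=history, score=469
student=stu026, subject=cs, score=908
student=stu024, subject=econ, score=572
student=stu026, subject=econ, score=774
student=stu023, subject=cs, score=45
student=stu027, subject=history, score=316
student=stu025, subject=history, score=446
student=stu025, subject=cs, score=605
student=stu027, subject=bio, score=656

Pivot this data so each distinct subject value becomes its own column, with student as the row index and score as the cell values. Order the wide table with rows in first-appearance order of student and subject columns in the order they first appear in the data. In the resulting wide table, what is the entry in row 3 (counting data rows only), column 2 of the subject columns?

With rows in first-appearance order of student, row 3 is student=stu025. subject columns in first-appearance order: cs, history, econ, bio; column 2 is history.
Long rows with student=stu025, subject=history: score = 446.

446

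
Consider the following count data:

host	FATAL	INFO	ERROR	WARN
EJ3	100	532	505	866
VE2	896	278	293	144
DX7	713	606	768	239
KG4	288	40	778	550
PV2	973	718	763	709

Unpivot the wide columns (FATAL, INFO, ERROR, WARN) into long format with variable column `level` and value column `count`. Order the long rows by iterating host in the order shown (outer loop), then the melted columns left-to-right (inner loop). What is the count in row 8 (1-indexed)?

144

20 rows total (5 × 4). Row 8: index ⌊(8-1)/4⌋ = 1 into host → VE2; (8-1) mod 4 = 3 into the melted columns → WARN.
So row 8 is (VE2, WARN, 144); count = 144.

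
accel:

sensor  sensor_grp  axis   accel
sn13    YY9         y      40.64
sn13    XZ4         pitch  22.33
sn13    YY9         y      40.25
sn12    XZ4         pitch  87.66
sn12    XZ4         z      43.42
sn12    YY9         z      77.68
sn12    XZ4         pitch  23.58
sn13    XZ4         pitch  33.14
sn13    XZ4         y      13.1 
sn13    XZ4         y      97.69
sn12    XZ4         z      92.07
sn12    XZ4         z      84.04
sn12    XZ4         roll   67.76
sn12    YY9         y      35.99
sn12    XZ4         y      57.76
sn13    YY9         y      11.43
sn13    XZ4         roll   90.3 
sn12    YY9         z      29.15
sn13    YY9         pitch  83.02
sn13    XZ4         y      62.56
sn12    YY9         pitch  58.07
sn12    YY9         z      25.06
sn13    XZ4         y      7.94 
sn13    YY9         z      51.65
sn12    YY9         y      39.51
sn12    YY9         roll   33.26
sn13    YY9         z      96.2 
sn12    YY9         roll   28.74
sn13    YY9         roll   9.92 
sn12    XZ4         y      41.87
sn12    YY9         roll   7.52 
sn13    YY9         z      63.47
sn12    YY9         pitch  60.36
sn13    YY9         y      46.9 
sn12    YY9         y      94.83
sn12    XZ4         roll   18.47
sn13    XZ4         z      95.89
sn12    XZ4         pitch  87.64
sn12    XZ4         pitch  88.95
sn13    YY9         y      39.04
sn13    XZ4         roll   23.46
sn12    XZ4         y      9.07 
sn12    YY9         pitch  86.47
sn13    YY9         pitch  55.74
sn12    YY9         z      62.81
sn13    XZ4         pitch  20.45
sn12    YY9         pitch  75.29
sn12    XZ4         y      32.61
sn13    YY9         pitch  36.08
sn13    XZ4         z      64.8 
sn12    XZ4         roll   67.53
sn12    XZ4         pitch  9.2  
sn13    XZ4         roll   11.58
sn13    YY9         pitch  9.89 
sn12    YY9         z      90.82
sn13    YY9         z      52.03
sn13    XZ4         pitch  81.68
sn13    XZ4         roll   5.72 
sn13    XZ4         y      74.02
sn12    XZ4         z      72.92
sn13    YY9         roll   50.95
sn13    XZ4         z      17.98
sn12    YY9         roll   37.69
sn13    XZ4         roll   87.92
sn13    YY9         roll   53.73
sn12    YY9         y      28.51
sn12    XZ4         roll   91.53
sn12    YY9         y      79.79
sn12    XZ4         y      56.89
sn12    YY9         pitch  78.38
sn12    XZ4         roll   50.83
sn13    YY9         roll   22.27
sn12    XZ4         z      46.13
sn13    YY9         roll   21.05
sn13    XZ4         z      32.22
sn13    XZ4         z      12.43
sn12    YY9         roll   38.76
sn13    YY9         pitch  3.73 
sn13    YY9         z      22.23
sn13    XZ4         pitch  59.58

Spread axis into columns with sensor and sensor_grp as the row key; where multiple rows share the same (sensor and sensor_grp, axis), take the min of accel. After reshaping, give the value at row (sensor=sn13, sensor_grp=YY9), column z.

22.23

Rows with sensor=sn13, sensor_grp=YY9 and axis=z: accel values are 51.65, 96.2, 63.47, 52.03, 22.23.
min(51.65, 96.2, 63.47, 52.03, 22.23) = 22.23.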